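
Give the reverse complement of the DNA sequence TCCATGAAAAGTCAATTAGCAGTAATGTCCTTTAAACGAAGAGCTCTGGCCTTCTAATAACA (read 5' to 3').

5'-TGTTATTAGAAGGCCAGAGCTCTTCGTTTAAAGGACATTACTGCTAATTGACTTTTCATGGA-3'

Reading the sequence 3'→5' and pairing each base (A↔T, G↔C) gives the reverse complement directly.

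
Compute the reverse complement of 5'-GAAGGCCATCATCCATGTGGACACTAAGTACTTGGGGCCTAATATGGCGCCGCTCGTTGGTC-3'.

Complement each base (A↔T, G↔C): CTTCCGGTAGTAGGTACACCTGTGATTCATGAACCCCGGATTATACCGCGGCGAGCAACCAG. Then reverse.

5'-GACCAACGAGCGGCGCCATATTAGGCCCCAAGTACTTAGTGTCCACATGGATGATGGCCTTC-3'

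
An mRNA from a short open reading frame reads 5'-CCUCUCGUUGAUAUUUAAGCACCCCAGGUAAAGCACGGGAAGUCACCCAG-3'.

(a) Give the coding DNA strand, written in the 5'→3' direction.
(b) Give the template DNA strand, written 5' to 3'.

(a) 5'-CCTCTCGTTGATATTTAAGCACCCCAGGTAAAGCACGGGAAGTCACCCAG-3'
(b) 5'-CTGGGTGACTTCCCGTGCTTTACCTGGGGTGCTTAAATATCAACGAGAGG-3'

(a) The coding strand matches the mRNA with U→T.
(b) The template strand is the reverse complement of the coding strand.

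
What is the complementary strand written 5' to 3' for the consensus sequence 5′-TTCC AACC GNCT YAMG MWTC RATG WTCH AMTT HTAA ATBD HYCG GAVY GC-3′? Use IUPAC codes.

Standard pairs A↔T, G↔C; ambiguity codes pair R↔Y, M↔K, W↔W, B↔V, D↔H, N↔N. Complement (AAGGTTGGCNGARTKCKWAGYTACWAGDTKAADATTTAVHDRGCCTBRCG), then reverse for 5'→3'.

5'-GCRBTCCGRDHVATTTADAAKTDGAWCATYGAWKCKTRAGNCGGTTGGAA-3'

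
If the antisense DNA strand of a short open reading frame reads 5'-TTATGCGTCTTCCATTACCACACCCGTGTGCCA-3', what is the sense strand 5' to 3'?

The coding strand is complementary and antiparallel to the template: take the complement (A↔T, G↔C) and reverse.

5'-TGGCACACGGGTGTGGTAATGGAAGACGCATAA-3'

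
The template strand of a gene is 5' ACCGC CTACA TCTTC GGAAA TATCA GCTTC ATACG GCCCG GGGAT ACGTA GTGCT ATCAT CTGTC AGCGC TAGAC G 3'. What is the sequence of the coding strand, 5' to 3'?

5'-CGTCTAGCGCTGACAGATGATAGCACTACGTATCCCCGGGCCGTATGAAGCTGATATTTCCGAAGATGTAGGCGGT-3'

The coding strand is complementary and antiparallel to the template: take the complement (A↔T, G↔C) and reverse.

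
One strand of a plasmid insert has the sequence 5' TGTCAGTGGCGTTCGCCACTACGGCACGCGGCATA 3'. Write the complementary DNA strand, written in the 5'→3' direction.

5'-TATGCCGCGTGCCGTAGTGGCGAACGCCACTGACA-3'

The complement of TGTCAGTGGCGTTCGCCACTACGGCACGCGGCATA is ACAGTCACCGCAAGCGGTGATGCCGTGCGCCGTAT (A↔T, G↔C). DNA strands are antiparallel, so the complementary strand runs 3'→5'; reversing gives the 5'→3' form.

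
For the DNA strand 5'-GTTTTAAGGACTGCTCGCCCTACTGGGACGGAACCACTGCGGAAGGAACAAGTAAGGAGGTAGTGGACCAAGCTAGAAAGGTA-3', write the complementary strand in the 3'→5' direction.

3′-CAAAATTCCTGACGAGCGGGATGACCCTGCCTTGGTGACGCCTTCCTTGTTCATTCCTCCATCACCTGGTTCGATCTTTCCAT-5′

Base-pairing A↔T, G↔C gives the complement. The complementary strand is antiparallel, so paired with a 5'→3' strand it runs 3'→5'.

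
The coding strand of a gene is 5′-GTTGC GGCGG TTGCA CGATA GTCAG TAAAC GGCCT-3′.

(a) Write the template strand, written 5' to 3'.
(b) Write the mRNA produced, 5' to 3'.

(a) 5'-AGGCCGTTTACTGACTATCGTGCAACCGCCGCAAC-3'
(b) 5'-GUUGCGGCGGUUGCACGAUAGUCAGUAAACGGCCU-3'

(a) The template strand is the reverse complement of the coding strand: complement CAACGCCGCCAACGTGCTATCAGTCATTTGCCGGA, then reverse.
(b) mRNA matches the coding strand with T→U.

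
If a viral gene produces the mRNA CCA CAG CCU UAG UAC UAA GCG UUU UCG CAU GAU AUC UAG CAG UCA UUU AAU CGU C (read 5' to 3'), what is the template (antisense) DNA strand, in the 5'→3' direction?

Replace U with T to get the coding DNA strand: CCACAGCCTTAGTACTAAGCGTTTTCGCATGATATCTAGCAGTCATTTAATCGTC. The template strand is its reverse complement (complement GGTGTCGGAATCATGATTCGCAAAAGCGTACTATAGATCGTCAGTAAATTAGCAG, then reverse).

5'-GACGATTAAATGACTGCTAGATATCATGCGAAAACGCTTAGTACTAAGGCTGTGG-3'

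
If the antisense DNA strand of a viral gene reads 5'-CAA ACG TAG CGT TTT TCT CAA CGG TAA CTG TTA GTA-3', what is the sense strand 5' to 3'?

5'-TACTAACAGTTACCGTTGAGAAAAACGCTACGTTTG-3'

The coding strand is complementary and antiparallel to the template: take the complement (A↔T, G↔C) and reverse.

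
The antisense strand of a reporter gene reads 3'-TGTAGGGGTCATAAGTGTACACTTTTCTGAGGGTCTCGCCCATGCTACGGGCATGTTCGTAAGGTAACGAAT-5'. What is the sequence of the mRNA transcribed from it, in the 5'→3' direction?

Reading the template 3'→5' as shown, RNA polymerase pairs each base (A→U, T→A, G↔C) to build mRNA 5'→3' directly.

5'-ACAUCCCCAGUAUUCACAUGUGAAAAGACUCCCAGAGCGGGUACGAUGCCCGUACAAGCAUUCCAUUGCUUA-3'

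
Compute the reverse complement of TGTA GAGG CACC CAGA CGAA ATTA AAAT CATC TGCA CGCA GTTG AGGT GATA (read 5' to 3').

Complement each base (A↔T, G↔C): ACATCTCCGTGGGTCTGCTTTAATTTTAGTAGACGTGCGTCAACTCCACTAT. Then reverse.

5'-TATCACCTCAACTGCGTGCAGATGATTTTAATTTCGTCTGGGTGCCTCTACA-3'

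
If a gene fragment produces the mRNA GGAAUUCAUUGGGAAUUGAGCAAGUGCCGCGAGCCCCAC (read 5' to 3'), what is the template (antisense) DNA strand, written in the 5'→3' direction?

5'-GTGGGGCTCGCGGCACTTGCTCAATTCCCAATGAATTCC-3'

Replace U with T to get the coding DNA strand: GGAATTCATTGGGAATTGAGCAAGTGCCGCGAGCCCCAC. The template strand is its reverse complement (complement CCTTAAGTAACCCTTAACTCGTTCACGGCGCTCGGGGTG, then reverse).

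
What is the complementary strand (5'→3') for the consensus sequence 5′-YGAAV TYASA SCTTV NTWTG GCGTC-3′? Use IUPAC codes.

Standard pairs A↔T, G↔C; ambiguity codes pair Y↔R, W↔W, S↔S, V↔B, N↔N. Complement (RCTTBARTSTSGAABNAWACCGCAG), then reverse for 5'→3'.

5'-GACGCCAWANBAAGSTSTRABTTCR-3'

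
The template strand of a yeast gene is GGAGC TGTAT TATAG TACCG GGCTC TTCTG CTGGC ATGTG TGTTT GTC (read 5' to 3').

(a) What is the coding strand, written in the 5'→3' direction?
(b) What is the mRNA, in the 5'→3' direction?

(a) The coding strand is the reverse complement of the template: complement CCTCGACATAATATCATGGCCCGAGAAGACGACCGTACACACAAACAG, then reverse.
(b) mRNA has the coding-strand sequence with T→U.

(a) 5'-GACAAACACACATGCCAGCAGAAGAGCCCGGTACTATAATACAGCTCC-3'
(b) 5'-GACAAACACACAUGCCAGCAGAAGAGCCCGGUACUAUAAUACAGCUCC-3'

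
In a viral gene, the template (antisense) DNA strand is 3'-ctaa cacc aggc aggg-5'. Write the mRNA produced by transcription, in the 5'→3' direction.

5'-GAUUGUGGUCCGUCCC-3'

Reading the template 3'→5' as shown, RNA polymerase pairs each base (A→U, T→A, G↔C) to build mRNA 5'→3' directly.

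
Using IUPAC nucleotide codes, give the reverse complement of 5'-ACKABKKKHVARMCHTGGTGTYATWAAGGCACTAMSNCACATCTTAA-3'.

Standard pairs A↔T, G↔C; ambiguity codes pair R↔Y, M↔K, W↔W, S↔S, B↔V, H↔D, N↔N. Complement (TGMTVMMMDBTYKGDACCACARTAWTTCCGTGATKSNGTGTAGAATT), then reverse for 5'→3'.

5'-TTAAGATGTGNSKTAGTGCCTTWATRACACCADGKYTBDMMMVTMGT-3'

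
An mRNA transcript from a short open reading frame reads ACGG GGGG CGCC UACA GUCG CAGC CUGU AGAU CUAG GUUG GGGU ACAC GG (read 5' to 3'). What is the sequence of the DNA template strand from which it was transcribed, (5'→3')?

Replace U with T to get the coding DNA strand: ACGGGGGGCGCCTACAGTCGCAGCCTGTAGATCTAGGTTGGGGTACACGG. The template strand is its reverse complement (complement TGCCCCCCGCGGATGTCAGCGTCGGACATCTAGATCCAACCCCATGTGCC, then reverse).

5′-CCGTGTACCCCAACCTAGATCTACAGGCTGCGACTGTAGGCGCCCCCCGT-3′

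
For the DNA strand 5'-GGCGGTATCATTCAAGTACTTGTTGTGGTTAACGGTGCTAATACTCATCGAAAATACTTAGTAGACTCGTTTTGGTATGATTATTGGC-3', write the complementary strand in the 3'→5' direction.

3'-CCGCCATAGTAAGTTCATGAACAACACCAATTGCCACGATTATGAGTAGCTTTTATGAATCATCTGAGCAAAACCATACTAATAACCG-5'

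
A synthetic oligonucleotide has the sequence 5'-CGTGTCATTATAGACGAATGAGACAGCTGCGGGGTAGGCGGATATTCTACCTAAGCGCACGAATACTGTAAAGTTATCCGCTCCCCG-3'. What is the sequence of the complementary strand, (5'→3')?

5′-CGGGGAGCGGATAACTTTACAGTATTCGTGCGCTTAGGTAGAATATCCGCCTACCCCGCAGCTGTCTCATTCGTCTATAATGACACG-3′

The complement of CGTGTCATTATAGACGAATGAGACAGCTGCGGGGTAGGCGGATATTCTACCTAAGCGCACGAATACTGTAAAGTTATCCGCTCCCCG is GCACAGTAATATCTGCTTACTCTGTCGACGCCCCATCCGCCTATAAGATGGATTCGCGTGCTTATGACATTTCAATAGGCGAGGGGC (A↔T, G↔C). DNA strands are antiparallel, so the complementary strand runs 3'→5'; reversing gives the 5'→3' form.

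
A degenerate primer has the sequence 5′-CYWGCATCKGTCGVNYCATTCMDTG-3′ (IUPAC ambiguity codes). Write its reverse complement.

Standard pairs A↔T, G↔C; ambiguity codes pair Y↔R, M↔K, W↔W, D↔H, V↔B, N↔N. Complement (GRWCGTAGMCAGCBNRGTAAGKHAC), then reverse for 5'→3'.

5'-CAHKGAATGRNBCGACMGATGCWRG-3'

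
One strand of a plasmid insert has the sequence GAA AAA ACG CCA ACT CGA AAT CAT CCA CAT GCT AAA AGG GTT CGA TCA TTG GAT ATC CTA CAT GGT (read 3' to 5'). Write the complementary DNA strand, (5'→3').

The strand is given 3'→5', so its complement runs 5'→3' in the same left-to-right order: pair each base A↔T, G↔C.

5'-CTTTTTTGCGGTTGAGCTTTAGTAGGTGTACGATTTTCCCAAGCTAGTAACCTATAGGATGTACCA-3'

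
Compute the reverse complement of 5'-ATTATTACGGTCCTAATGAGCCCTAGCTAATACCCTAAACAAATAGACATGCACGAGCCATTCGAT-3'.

Complement each base (A↔T, G↔C): TAATAATGCCAGGATTACTCGGGATCGATTATGGGATTTGTTTATCTGTACGTGCTCGGTAAGCTA. Then reverse.

5'-ATCGAATGGCTCGTGCATGTCTATTTGTTTAGGGTATTAGCTAGGGCTCATTAGGACCGTAATAAT-3'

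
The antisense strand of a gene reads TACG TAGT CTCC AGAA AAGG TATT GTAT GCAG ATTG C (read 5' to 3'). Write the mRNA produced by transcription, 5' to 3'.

RNA polymerase reads the template 3'→5' and synthesizes mRNA 5'→3' by base-pairing (A→U, T→A, G↔C). The complement of the template is ATGCATCAGAGGTCTTTTCCATAACATACGTCTAACG; antiparallel, so 5'→3' the coding strand is GCAATCTGCATACAATACCTTTTCTGGAGACTACGTA. Replace T with U for the mRNA.

5'-GCAAUCUGCAUACAAUACCUUUUCUGGAGACUACGUA-3'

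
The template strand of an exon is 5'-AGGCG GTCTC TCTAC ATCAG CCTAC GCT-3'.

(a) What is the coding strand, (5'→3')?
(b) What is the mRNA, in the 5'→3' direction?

(a) 5'-AGCGTAGGCTGATGTAGAGAGACCGCCT-3'
(b) 5′-AGCGUAGGCUGAUGUAGAGAGACCGCCU-3′

(a) The coding strand is the reverse complement of the template: complement TCCGCCAGAGAGATGTAGTCGGATGCGA, then reverse.
(b) mRNA has the coding-strand sequence with T→U.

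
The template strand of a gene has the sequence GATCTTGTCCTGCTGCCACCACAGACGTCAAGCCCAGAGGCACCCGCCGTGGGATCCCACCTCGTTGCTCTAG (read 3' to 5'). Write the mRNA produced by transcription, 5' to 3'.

Reading the template 3'→5' as shown, RNA polymerase pairs each base (A→U, T→A, G↔C) to build mRNA 5'→3' directly.

5'-CUAGAACAGGACGACGGUGGUGUCUGCAGUUCGGGUCUCCGUGGGCGGCACCCUAGGGUGGAGCAACGAGAUC-3'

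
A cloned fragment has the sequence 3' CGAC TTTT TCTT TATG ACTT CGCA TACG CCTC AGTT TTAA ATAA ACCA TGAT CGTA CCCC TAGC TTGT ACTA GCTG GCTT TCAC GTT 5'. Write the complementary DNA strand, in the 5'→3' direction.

The strand is given 3'→5', so its complement runs 5'→3' in the same left-to-right order: pair each base A↔T, G↔C.

5'-GCTGAAAAAGAAATACTGAAGCGTATGCGGAGTCAAAATTTATTTGGTACTAGCATGGGGATCGAACATGATCGACCGAAAGTGCAA-3'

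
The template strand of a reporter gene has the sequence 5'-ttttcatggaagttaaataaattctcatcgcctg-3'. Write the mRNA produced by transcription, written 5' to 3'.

RNA polymerase reads the template 3'→5' and synthesizes mRNA 5'→3' by base-pairing (A→U, T→A, G↔C). The complement of the template is AAAAGTACCTTCAATTTATTTAAGAGTAGCGGAC; antiparallel, so 5'→3' the coding strand is CAGGCGATGAGAATTTATTTAACTTCCATGAAAA. Replace T with U for the mRNA.

5'-CAGGCGAUGAGAAUUUAUUUAACUUCCAUGAAAA-3'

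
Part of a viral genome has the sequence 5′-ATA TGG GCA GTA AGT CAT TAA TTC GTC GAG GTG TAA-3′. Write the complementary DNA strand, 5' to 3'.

The complement of ATATGGGCAGTAAGTCATTAATTCGTCGAGGTGTAA is TATACCCGTCATTCAGTAATTAAGCAGCTCCACATT (A↔T, G↔C). DNA strands are antiparallel, so the complementary strand runs 3'→5'; reversing gives the 5'→3' form.

5'-TTACACCTCGACGAATTAATGACTTACTGCCCATAT-3'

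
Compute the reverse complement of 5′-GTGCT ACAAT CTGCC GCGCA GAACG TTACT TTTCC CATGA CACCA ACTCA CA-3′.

5'-TGTGAGTTGGTGTCATGGGAAAAGTAACGTTCTGCGCGGCAGATTGTAGCAC-3'

Reading the sequence 3'→5' and pairing each base (A↔T, G↔C) gives the reverse complement directly.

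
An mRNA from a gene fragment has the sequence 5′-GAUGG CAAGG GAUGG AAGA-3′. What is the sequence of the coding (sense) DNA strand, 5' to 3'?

5′-GATGGCAAGGGATGGAAGA-3′

The coding DNA strand has the same 5'→3' sequence as the mRNA with U replaced by T.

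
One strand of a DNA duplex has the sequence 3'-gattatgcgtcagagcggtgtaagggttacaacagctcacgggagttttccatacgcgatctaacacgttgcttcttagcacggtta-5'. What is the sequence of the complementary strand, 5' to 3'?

The strand is given 3'→5', so its complement runs 5'→3' in the same left-to-right order: pair each base A↔T, G↔C.

5'-CTAATACGCAGTCTCGCCACATTCCCAATGTTGTCGAGTGCCCTCAAAAGGTATGCGCTAGATTGTGCAACGAAGAATCGTGCCAAT-3'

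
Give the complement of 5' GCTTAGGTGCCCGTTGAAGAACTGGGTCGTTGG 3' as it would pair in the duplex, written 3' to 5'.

3'-CGAATCCACGGGCAACTTCTTGACCCAGCAACC-5'

Base-pairing A↔T, G↔C gives the complement. The complementary strand is antiparallel, so paired with a 5'→3' strand it runs 3'→5'.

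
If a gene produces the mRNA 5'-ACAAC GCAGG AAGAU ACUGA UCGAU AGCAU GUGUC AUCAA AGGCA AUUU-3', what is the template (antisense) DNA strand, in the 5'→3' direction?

5'-AAATTGCCTTTGATGACACATGCTATCGATCAGTATCTTCCTGCGTTGT-3'

Replace U with T to get the coding DNA strand: ACAACGCAGGAAGATACTGATCGATAGCATGTGTCATCAAAGGCAATTT. The template strand is its reverse complement (complement TGTTGCGTCCTTCTATGACTAGCTATCGTACACAGTAGTTTCCGTTAAA, then reverse).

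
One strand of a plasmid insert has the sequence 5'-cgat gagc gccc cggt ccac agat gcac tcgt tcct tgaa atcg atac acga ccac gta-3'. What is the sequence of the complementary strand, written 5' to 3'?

5'-TACGTGGTCGTGTATCGATTTCAAGGAACGAGTGCATCTGTGGACCGGGGCGCTCATCG-3'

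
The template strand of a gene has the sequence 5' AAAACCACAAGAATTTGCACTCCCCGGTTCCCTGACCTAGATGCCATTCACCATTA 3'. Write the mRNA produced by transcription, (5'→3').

5'-UAAUGGUGAAUGGCAUCUAGGUCAGGGAACCGGGGAGUGCAAAUUCUUGUGGUUUU-3'

RNA polymerase reads the template 3'→5' and synthesizes mRNA 5'→3' by base-pairing (A→U, T→A, G↔C). The complement of the template is TTTTGGTGTTCTTAAACGTGAGGGGCCAAGGGACTGGATCTACGGTAAGTGGTAAT; antiparallel, so 5'→3' the coding strand is TAATGGTGAATGGCATCTAGGTCAGGGAACCGGGGAGTGCAAATTCTTGTGGTTTT. Replace T with U for the mRNA.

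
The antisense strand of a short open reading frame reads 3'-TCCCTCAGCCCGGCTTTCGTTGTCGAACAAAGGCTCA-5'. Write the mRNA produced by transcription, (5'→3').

Reading the template 3'→5' as shown, RNA polymerase pairs each base (A→U, T→A, G↔C) to build mRNA 5'→3' directly.

5'-AGGGAGUCGGGCCGAAAGCAACAGCUUGUUUCCGAGU-3'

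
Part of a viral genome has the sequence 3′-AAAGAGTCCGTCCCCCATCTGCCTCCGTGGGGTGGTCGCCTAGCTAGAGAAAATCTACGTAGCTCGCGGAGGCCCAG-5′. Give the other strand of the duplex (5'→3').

The strand is given 3'→5', so its complement runs 5'→3' in the same left-to-right order: pair each base A↔T, G↔C.

5'-TTTCTCAGGCAGGGGGTAGACGGAGGCACCCCACCAGCGGATCGATCTCTTTTAGATGCATCGAGCGCCTCCGGGTC-3'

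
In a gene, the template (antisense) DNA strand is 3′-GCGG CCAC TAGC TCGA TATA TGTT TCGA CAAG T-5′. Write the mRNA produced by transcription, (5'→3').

5'-CGCCGGUGAUCGAGCUAUAUACAAAGCUGUUCA-3'

Reading the template 3'→5' as shown, RNA polymerase pairs each base (A→U, T→A, G↔C) to build mRNA 5'→3' directly.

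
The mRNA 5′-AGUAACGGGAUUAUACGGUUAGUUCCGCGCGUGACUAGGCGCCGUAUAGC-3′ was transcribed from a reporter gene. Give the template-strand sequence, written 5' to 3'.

5'-GCTATACGGCGCCTAGTCACGCGCGGAACTAACCGTATAATCCCGTTACT-3'

Replace U with T to get the coding DNA strand: AGTAACGGGATTATACGGTTAGTTCCGCGCGTGACTAGGCGCCGTATAGC. The template strand is its reverse complement (complement TCATTGCCCTAATATGCCAATCAAGGCGCGCACTGATCCGCGGCATATCG, then reverse).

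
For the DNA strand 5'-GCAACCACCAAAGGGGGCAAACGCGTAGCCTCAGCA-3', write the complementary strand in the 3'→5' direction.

Base-pairing A↔T, G↔C gives the complement. The complementary strand is antiparallel, so paired with a 5'→3' strand it runs 3'→5'.

3′-CGTTGGTGGTTTCCCCCGTTTGCGCATCGGAGTCGT-5′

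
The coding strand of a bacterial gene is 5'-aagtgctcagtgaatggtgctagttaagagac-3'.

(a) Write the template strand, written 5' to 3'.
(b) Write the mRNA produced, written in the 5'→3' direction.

(a) The template strand is the reverse complement of the coding strand: complement TTCACGAGTCACTTACCACGATCAATTCTCTG, then reverse.
(b) mRNA matches the coding strand with T→U.

(a) 5′-GTCTCTTAACTAGCACCATTCACTGAGCACTT-3′
(b) 5'-AAGUGCUCAGUGAAUGGUGCUAGUUAAGAGAC-3'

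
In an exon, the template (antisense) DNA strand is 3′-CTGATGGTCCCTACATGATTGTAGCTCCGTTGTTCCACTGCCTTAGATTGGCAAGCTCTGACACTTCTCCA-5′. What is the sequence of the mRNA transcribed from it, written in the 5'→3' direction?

5'-GACUACCAGGGAUGUACUAACAUCGAGGCAACAAGGUGACGGAAUCUAACCGUUCGAGACUGUGAAGAGGU-3'

Reading the template 3'→5' as shown, RNA polymerase pairs each base (A→U, T→A, G↔C) to build mRNA 5'→3' directly.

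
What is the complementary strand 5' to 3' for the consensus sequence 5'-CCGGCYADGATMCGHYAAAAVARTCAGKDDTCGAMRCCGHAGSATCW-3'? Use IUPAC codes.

Standard pairs A↔T, G↔C; ambiguity codes pair R↔Y, M↔K, W↔W, S↔S, D↔H, V↔B. Complement (GGCCGRTHCTAKGCDRTTTTBTYAGTCMHHAGCTKYGGCDTCSTAGW), then reverse for 5'→3'.

5'-WGATSCTDCGGYKTCGAHHMCTGAYTBTTTTRDCGKATCHTRGCCGG-3'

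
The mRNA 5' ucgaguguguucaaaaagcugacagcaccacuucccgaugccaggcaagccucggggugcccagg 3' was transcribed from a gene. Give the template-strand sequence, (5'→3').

Replace U with T to get the coding DNA strand: TCGAGTGTGTTCAAAAAGCTGACAGCACCACTTCCCGATGCCAGGCAAGCCTCGGGGTGCCCAGG. The template strand is its reverse complement (complement AGCTCACACAAGTTTTTCGACTGTCGTGGTGAAGGGCTACGGTCCGTTCGGAGCCCCACGGGTCC, then reverse).

5'-CCTGGGCACCCCGAGGCTTGCCTGGCATCGGGAAGTGGTGCTGTCAGCTTTTTGAACACACTCGA-3'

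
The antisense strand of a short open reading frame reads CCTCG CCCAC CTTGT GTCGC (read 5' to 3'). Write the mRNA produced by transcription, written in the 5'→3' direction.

RNA polymerase reads the template 3'→5' and synthesizes mRNA 5'→3' by base-pairing (A→U, T→A, G↔C). The complement of the template is GGAGCGGGTGGAACACAGCG; antiparallel, so 5'→3' the coding strand is GCGACACAAGGTGGGCGAGG. Replace T with U for the mRNA.

5'-GCGACACAAGGUGGGCGAGG-3'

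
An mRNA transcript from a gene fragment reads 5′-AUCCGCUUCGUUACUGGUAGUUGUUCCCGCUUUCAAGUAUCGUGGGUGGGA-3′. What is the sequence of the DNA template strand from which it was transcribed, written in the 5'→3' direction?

Replace U with T to get the coding DNA strand: ATCCGCTTCGTTACTGGTAGTTGTTCCCGCTTTCAAGTATCGTGGGTGGGA. The template strand is its reverse complement (complement TAGGCGAAGCAATGACCATCAACAAGGGCGAAAGTTCATAGCACCCACCCT, then reverse).

5'-TCCCACCCACGATACTTGAAAGCGGGAACAACTACCAGTAACGAAGCGGAT-3'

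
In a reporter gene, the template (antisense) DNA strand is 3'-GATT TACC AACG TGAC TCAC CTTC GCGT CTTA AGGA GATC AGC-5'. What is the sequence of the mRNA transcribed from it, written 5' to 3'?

5'-CUAAAUGGUUGCACUGAGUGGAAGCGCAGAAUUCCUCUAGUCG-3'

Reading the template 3'→5' as shown, RNA polymerase pairs each base (A→U, T→A, G↔C) to build mRNA 5'→3' directly.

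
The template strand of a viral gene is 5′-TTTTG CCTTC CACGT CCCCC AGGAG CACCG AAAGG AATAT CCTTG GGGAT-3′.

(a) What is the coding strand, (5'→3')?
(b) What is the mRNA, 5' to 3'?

(a) The coding strand is the reverse complement of the template: complement AAAACGGAAGGTGCAGGGGGTCCTCGTGGCTTTCCTTATAGGAACCCCTA, then reverse.
(b) mRNA has the coding-strand sequence with T→U.

(a) 5'-ATCCCCAAGGATATTCCTTTCGGTGCTCCTGGGGGACGTGGAAGGCAAAA-3'
(b) 5′-AUCCCCAAGGAUAUUCCUUUCGGUGCUCCUGGGGGACGUGGAAGGCAAAA-3′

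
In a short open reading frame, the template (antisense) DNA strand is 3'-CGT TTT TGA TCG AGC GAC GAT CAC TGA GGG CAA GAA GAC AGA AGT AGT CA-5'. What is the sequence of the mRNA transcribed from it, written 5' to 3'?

5'-GCAAAAACUAGCUCGCUGCUAGUGACUCCCGUUCUUCUGUCUUCAUCAGU-3'

Reading the template 3'→5' as shown, RNA polymerase pairs each base (A→U, T→A, G↔C) to build mRNA 5'→3' directly.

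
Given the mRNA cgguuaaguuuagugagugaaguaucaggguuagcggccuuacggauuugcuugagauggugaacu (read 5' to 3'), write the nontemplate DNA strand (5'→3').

The coding DNA strand has the same 5'→3' sequence as the mRNA with U replaced by T.

5'-CGGTTAAGTTTAGTGAGTGAAGTATCAGGGTTAGCGGCCTTACGGATTTGCTTGAGATGGTGAACT-3'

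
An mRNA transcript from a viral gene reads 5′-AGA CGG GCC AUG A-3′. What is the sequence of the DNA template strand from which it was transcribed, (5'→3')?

Replace U with T to get the coding DNA strand: AGACGGGCCATGA. The template strand is its reverse complement (complement TCTGCCCGGTACT, then reverse).

5′-TCATGGCCCGTCT-3′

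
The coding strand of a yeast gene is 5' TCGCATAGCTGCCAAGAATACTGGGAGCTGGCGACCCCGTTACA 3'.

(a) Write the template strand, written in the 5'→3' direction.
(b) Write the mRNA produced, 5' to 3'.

(a) The template strand is the reverse complement of the coding strand: complement AGCGTATCGACGGTTCTTATGACCCTCGACCGCTGGGGCAATGT, then reverse.
(b) mRNA matches the coding strand with T→U.

(a) 5'-TGTAACGGGGTCGCCAGCTCCCAGTATTCTTGGCAGCTATGCGA-3'
(b) 5'-UCGCAUAGCUGCCAAGAAUACUGGGAGCUGGCGACCCCGUUACA-3'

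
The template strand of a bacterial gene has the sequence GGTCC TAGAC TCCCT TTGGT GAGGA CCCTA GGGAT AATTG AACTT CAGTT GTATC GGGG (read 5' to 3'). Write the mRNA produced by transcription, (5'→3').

5′-CCCCGAUACAACUGAAGUUCAAUUAUCCCUAGGGUCCUCACCAAAGGGAGUCUAGGACC-3′

The mRNA has the sequence of the coding strand (reverse complement of the template) with T→U. Reverse complement of GGTCCTAGACTCCCTTTGGTGAGGACCCTAGGGATAATTGAACTTCAGTTGTATCGGGG is CCCCGATACAACTGAAGTTCAATTATCCCTAGGGTCCTCACCAAAGGGAGTCTAGGACC; then T→U.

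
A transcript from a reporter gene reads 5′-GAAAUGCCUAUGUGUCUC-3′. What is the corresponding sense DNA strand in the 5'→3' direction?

The coding DNA strand has the same 5'→3' sequence as the mRNA with U replaced by T.

5'-GAAATGCCTATGTGTCTC-3'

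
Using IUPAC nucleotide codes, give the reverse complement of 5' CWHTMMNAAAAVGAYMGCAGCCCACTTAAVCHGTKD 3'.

5′-HMACDGBTTAAGTGGGCTGCKRTCBTTTTNKKADWG-3′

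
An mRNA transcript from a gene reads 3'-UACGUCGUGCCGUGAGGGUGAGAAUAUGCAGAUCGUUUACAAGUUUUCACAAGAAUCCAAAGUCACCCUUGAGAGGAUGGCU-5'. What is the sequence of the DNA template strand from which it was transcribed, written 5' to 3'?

Written 5'→3' the mRNA is UCGGUAGGAGAGUUCCCACUGAAACCUAAGAACACUUUUGAACAUUUGCUAGACGUAUAAGAGUGGGAGUGCCGUGCUGCAU, so the coding DNA strand is TCGGTAGGAGAGTTCCCACTGAAACCTAAGAACACTTTTGAACATTTGCTAGACGTATAAGAGTGGGAGTGCCGTGCTGCAT. The template is its reverse complement.

5'-ATGCAGCACGGCACTCCCACTCTTATACGTCTAGCAAATGTTCAAAAGTGTTCTTAGGTTTCAGTGGGAACTCTCCTACCGA-3'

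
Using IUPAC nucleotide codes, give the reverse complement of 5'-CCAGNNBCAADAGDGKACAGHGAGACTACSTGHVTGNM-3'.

Standard pairs A↔T, G↔C; ambiguity codes pair M↔K, S↔S, B↔V, D↔H, N↔N. Complement (GGTCNNVGTTHTCHCMTGTCDCTCTGATGSACDBACNK), then reverse for 5'→3'.

5′-KNCABDCASGTAGTCTCDCTGTMCHCTHTTGVNNCTGG-3′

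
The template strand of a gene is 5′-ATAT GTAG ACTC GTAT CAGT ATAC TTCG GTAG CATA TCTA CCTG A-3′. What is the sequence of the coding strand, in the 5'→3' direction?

5′-TCAGGTAGATATGCTACCGAAGTATACTGATACGAGTCTACATAT-3′

The coding strand is complementary and antiparallel to the template: take the complement (A↔T, G↔C) and reverse.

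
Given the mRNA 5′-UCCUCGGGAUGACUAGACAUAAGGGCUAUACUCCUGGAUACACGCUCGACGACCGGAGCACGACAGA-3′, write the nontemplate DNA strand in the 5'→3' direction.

5′-TCCTCGGGATGACTAGACATAAGGGCTATACTCCTGGATACACGCTCGACGACCGGAGCACGACAGA-3′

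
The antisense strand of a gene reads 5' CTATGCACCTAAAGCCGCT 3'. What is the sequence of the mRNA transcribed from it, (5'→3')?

The mRNA has the sequence of the coding strand (reverse complement of the template) with T→U. Reverse complement of CTATGCACCTAAAGCCGCT is AGCGGCTTTAGGTGCATAG; then T→U.

5′-AGCGGCUUUAGGUGCAUAG-3′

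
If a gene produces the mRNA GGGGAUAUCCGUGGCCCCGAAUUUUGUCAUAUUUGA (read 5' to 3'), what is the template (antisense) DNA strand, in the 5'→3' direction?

Replace U with T to get the coding DNA strand: GGGGATATCCGTGGCCCCGAATTTTGTCATATTTGA. The template strand is its reverse complement (complement CCCCTATAGGCACCGGGGCTTAAAACAGTATAAACT, then reverse).

5'-TCAAATATGACAAAATTCGGGGCCACGGATATCCCC-3'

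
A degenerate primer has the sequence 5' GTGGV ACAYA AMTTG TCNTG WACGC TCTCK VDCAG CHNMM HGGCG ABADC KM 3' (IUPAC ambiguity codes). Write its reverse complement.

5'-KMGHTVTCGCCDKKNDGCTGHBMGAGAGCGTWCANGACAAKTTRTGTBCCAC-3'

Standard pairs A↔T, G↔C; ambiguity codes pair Y↔R, M↔K, W↔W, B↔V, D↔H, N↔N. Complement (CACCBTGTRTTKAACAGNACWTGCGAGAGMBHGTCGDNKKDCCGCTVTHGMK), then reverse for 5'→3'.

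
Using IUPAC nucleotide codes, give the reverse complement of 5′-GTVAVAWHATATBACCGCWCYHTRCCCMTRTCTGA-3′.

5'-TCAGAYAKGGGYADRGWGCGGTVATATDWTBTBAC-3'

Standard pairs A↔T, G↔C; ambiguity codes pair R↔Y, M↔K, W↔W, B↔V, H↔D. Complement (CABTBTWDTATAVTGGCGWGRDAYGGGKAYAGACT), then reverse for 5'→3'.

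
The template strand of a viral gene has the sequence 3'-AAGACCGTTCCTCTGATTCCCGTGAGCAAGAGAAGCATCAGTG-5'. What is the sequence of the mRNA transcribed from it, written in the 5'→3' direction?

5'-UUCUGGCAAGGAGACUAAGGGCACUCGUUCUCUUCGUAGUCAC-3'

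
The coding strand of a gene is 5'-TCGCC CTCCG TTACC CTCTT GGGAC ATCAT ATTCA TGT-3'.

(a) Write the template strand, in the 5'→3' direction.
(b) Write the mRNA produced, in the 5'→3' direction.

(a) 5'-ACATGAATATGATGTCCCAAGAGGGTAACGGAGGGCGA-3'
(b) 5′-UCGCCCUCCGUUACCCUCUUGGGACAUCAUAUUCAUGU-3′

(a) The template strand is the reverse complement of the coding strand: complement AGCGGGAGGCAATGGGAGAACCCTGTAGTATAAGTACA, then reverse.
(b) mRNA matches the coding strand with T→U.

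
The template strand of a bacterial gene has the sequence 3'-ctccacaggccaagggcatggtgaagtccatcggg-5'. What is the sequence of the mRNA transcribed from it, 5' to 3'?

5'-GAGGUGUCCGGUUCCCGUACCACUUCAGGUAGCCC-3'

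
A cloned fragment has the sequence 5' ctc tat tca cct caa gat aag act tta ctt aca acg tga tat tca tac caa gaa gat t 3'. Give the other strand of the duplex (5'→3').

5'-AATCTTCTTGGTATGAATATCACGTTGTAAGTAAAGTCTTATCTTGAGGTGAATAGAG-3'

The complement of CTCTATTCACCTCAAGATAAGACTTTACTTACAACGTGATATTCATACCAAGAAGATT is GAGATAAGTGGAGTTCTATTCTGAAATGAATGTTGCACTATAAGTATGGTTCTTCTAA (A↔T, G↔C). DNA strands are antiparallel, so the complementary strand runs 3'→5'; reversing gives the 5'→3' form.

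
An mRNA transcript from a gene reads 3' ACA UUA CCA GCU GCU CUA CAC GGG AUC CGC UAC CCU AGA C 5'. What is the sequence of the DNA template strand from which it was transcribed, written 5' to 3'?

5'-TGTAATGGTCGACGAGATGTGCCCTAGGCGATGGGATCTG-3'

Written 5'→3' the mRNA is CAGAUCCCAUCGCCUAGGGCACAUCUCGUCGACCAUUACA, so the coding DNA strand is CAGATCCCATCGCCTAGGGCACATCTCGTCGACCATTACA. The template is its reverse complement.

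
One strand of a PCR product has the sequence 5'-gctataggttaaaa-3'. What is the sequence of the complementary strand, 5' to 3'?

5'-TTTTAACCTATAGC-3'

Pairing A↔T and G↔C gives CGATATCCAATTTT, running 3'→5'. Reverse for the 5'→3' convention.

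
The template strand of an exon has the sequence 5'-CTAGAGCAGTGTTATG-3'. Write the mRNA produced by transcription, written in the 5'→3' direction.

5'-CAUAACACUGCUCUAG-3'

The mRNA has the sequence of the coding strand (reverse complement of the template) with T→U. Reverse complement of CTAGAGCAGTGTTATG is CATAACACTGCTCTAG; then T→U.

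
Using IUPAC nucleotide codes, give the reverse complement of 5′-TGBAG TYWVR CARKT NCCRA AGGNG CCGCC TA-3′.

5'-TAGGCGGCNCCTTYGGNAMYTGYBWRACTVCA-3'

Standard pairs A↔T, G↔C; ambiguity codes pair R↔Y, K↔M, W↔W, B↔V, N↔N. Complement (ACVTCARWBYGTYMANGGYTTCCNCGGCGGAT), then reverse for 5'→3'.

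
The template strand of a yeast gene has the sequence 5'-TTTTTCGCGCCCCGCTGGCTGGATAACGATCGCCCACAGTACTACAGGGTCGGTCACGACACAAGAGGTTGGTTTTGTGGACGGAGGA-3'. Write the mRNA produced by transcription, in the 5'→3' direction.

5'-UCCUCCGUCCACAAAACCAACCUCUUGUGUCGUGACCGACCCUGUAGUACUGUGGGCGAUCGUUAUCCAGCCAGCGGGGCGCGAAAAA-3'

RNA polymerase reads the template 3'→5' and synthesizes mRNA 5'→3' by base-pairing (A→U, T→A, G↔C). The complement of the template is AAAAAGCGCGGGGCGACCGACCTATTGCTAGCGGGTGTCATGATGTCCCAGCCAGTGCTGTGTTCTCCAACCAAAACACCTGCCTCCT; antiparallel, so 5'→3' the coding strand is TCCTCCGTCCACAAAACCAACCTCTTGTGTCGTGACCGACCCTGTAGTACTGTGGGCGATCGTTATCCAGCCAGCGGGGCGCGAAAAA. Replace T with U for the mRNA.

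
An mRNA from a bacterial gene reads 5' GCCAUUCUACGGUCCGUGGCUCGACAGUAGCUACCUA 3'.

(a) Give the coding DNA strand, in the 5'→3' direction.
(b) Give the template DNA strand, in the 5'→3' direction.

(a) The coding strand matches the mRNA with U→T.
(b) The template strand is the reverse complement of the coding strand.

(a) 5'-GCCATTCTACGGTCCGTGGCTCGACAGTAGCTACCTA-3'
(b) 5′-TAGGTAGCTACTGTCGAGCCACGGACCGTAGAATGGC-3′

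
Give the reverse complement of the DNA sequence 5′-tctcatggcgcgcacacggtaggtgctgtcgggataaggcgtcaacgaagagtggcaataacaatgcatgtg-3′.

Reading the sequence 3'→5' and pairing each base (A↔T, G↔C) gives the reverse complement directly.

5′-CACATGCATTGTTATTGCCACTCTTCGTTGACGCCTTATCCCGACAGCACCTACCGTGTGCGCGCCATGAGA-3′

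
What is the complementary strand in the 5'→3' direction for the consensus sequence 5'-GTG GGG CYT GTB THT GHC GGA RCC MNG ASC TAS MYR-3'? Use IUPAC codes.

5'-YRKSTAGSTCNKGGYTCCGDCADAVACARGCCCCAC-3'

Standard pairs A↔T, G↔C; ambiguity codes pair R↔Y, M↔K, S↔S, B↔V, H↔D, N↔N. Complement (CACCCCGRACAVADACDGCCTYGGKNCTSGATSKRY), then reverse for 5'→3'.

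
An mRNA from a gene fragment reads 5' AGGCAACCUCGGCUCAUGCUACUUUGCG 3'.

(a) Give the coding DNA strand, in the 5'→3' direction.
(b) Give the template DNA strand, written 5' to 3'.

(a) The coding strand matches the mRNA with U→T.
(b) The template strand is the reverse complement of the coding strand.

(a) 5′-AGGCAACCTCGGCTCATGCTACTTTGCG-3′
(b) 5'-CGCAAAGTAGCATGAGCCGAGGTTGCCT-3'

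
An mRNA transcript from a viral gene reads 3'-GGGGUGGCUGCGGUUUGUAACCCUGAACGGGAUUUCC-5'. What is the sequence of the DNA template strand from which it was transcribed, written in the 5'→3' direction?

5'-CCCCACCGACGCCAAACATTGGGACTTGCCCTAAAGG-3'

Written 5'→3' the mRNA is CCUUUAGGGCAAGUCCCAAUGUUUGGCGUCGGUGGGG, so the coding DNA strand is CCTTTAGGGCAAGTCCCAATGTTTGGCGTCGGTGGGG. The template is its reverse complement.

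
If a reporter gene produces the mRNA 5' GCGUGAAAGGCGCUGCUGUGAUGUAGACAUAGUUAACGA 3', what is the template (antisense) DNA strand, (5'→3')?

5′-TCGTTAACTATGTCTACATCACAGCAGCGCCTTTCACGC-3′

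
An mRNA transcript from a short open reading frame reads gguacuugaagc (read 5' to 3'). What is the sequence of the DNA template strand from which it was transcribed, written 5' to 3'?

Replace U with T to get the coding DNA strand: GGTACTTGAAGC. The template strand is its reverse complement (complement CCATGAACTTCG, then reverse).

5′-GCTTCAAGTACC-3′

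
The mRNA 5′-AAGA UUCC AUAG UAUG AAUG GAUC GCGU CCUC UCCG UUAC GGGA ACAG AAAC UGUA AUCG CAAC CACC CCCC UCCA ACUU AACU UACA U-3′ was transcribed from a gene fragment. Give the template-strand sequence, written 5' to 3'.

5'-ATGTAAGTTAAGTTGGAGGGGGGTGGTTGCGATTACAGTTTCTGTTCCCGTAACGGAGAGGACGCGATCCATTCATACTATGGAATCTT-3'

Replace U with T to get the coding DNA strand: AAGATTCCATAGTATGAATGGATCGCGTCCTCTCCGTTACGGGAACAGAAACTGTAATCGCAACCACCCCCCTCCAACTTAACTTACAT. The template strand is its reverse complement (complement TTCTAAGGTATCATACTTACCTAGCGCAGGAGAGGCAATGCCCTTGTCTTTGACATTAGCGTTGGTGGGGGGAGGTTGAATTGAATGTA, then reverse).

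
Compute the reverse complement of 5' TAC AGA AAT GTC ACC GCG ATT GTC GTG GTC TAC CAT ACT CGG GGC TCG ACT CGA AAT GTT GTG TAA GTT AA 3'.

5'-TTAACTTACACAACATTTCGAGTCGAGCCCCGAGTATGGTAGACCACGACAATCGCGGTGACATTTCTGTA-3'

Reading the sequence 3'→5' and pairing each base (A↔T, G↔C) gives the reverse complement directly.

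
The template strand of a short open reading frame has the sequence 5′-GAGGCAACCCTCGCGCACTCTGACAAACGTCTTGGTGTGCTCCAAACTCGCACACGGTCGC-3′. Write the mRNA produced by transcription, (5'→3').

5'-GCGACCGUGUGCGAGUUUGGAGCACACCAAGACGUUUGUCAGAGUGCGCGAGGGUUGCCUC-3'

The mRNA has the sequence of the coding strand (reverse complement of the template) with T→U. Reverse complement of GAGGCAACCCTCGCGCACTCTGACAAACGTCTTGGTGTGCTCCAAACTCGCACACGGTCGC is GCGACCGTGTGCGAGTTTGGAGCACACCAAGACGTTTGTCAGAGTGCGCGAGGGTTGCCTC; then T→U.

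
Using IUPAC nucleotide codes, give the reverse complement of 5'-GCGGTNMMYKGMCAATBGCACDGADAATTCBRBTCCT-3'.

5'-AGGAVYVGAATTHTCHGTGCVATTGKCMRKKNACCGC-3'

Standard pairs A↔T, G↔C; ambiguity codes pair R↔Y, M↔K, B↔V, D↔H, N↔N. Complement (CGCCANKKRMCKGTTAVCGTGHCTHTTAAGVYVAGGA), then reverse for 5'→3'.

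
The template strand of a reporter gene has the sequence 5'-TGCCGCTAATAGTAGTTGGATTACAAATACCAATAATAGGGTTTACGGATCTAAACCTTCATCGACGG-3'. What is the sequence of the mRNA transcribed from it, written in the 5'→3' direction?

The mRNA has the sequence of the coding strand (reverse complement of the template) with T→U. Reverse complement of TGCCGCTAATAGTAGTTGGATTACAAATACCAATAATAGGGTTTACGGATCTAAACCTTCATCGACGG is CCGTCGATGAAGGTTTAGATCCGTAAACCCTATTATTGGTATTTGTAATCCAACTACTATTAGCGGCA; then T→U.

5'-CCGUCGAUGAAGGUUUAGAUCCGUAAACCCUAUUAUUGGUAUUUGUAAUCCAACUACUAUUAGCGGCA-3'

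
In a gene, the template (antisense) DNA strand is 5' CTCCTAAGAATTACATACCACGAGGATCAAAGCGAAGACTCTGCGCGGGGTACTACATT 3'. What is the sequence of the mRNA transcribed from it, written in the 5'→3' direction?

5'-AAUGUAGUACCCCGCGCAGAGUCUUCGCUUUGAUCCUCGUGGUAUGUAAUUCUUAGGAG-3'

The mRNA has the sequence of the coding strand (reverse complement of the template) with T→U. Reverse complement of CTCCTAAGAATTACATACCACGAGGATCAAAGCGAAGACTCTGCGCGGGGTACTACATT is AATGTAGTACCCCGCGCAGAGTCTTCGCTTTGATCCTCGTGGTATGTAATTCTTAGGAG; then T→U.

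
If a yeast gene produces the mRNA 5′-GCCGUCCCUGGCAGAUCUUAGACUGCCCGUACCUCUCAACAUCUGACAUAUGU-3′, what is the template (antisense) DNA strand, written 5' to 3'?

5'-ACATATGTCAGATGTTGAGAGGTACGGGCAGTCTAAGATCTGCCAGGGACGGC-3'

Replace U with T to get the coding DNA strand: GCCGTCCCTGGCAGATCTTAGACTGCCCGTACCTCTCAACATCTGACATATGT. The template strand is its reverse complement (complement CGGCAGGGACCGTCTAGAATCTGACGGGCATGGAGAGTTGTAGACTGTATACA, then reverse).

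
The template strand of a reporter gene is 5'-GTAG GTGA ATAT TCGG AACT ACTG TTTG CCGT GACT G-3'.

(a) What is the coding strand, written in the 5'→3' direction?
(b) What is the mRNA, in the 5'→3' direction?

(a) The coding strand is the reverse complement of the template: complement CATCCACTTATAAGCCTTGATGACAAACGGCACTGAC, then reverse.
(b) mRNA has the coding-strand sequence with T→U.

(a) 5'-CAGTCACGGCAAACAGTAGTTCCGAATATTCACCTAC-3'
(b) 5′-CAGUCACGGCAAACAGUAGUUCCGAAUAUUCACCUAC-3′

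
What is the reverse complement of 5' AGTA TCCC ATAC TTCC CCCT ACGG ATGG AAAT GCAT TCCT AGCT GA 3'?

5'-TCAGCTAGGAATGCATTTCCATCCGTAGGGGGAAGTATGGGATACT-3'

Complement each base (A↔T, G↔C): TCATAGGGTATGAAGGGGGATGCCTACCTTTACGTAAGGATCGACT. Then reverse.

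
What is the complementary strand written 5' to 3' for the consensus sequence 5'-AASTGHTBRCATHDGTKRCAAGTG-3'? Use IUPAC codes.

Standard pairs A↔T, G↔C; ambiguity codes pair R↔Y, K↔M, S↔S, B↔V, D↔H. Complement (TTSACDAVYGTADHCAMYGTTCAC), then reverse for 5'→3'.

5'-CACTTGYMACHDATGYVADCASTT-3'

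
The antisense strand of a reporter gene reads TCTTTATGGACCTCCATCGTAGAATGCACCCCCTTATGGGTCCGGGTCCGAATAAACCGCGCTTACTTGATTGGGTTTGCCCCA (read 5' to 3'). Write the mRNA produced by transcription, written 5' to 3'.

5′-UGGGGCAAACCCAAUCAAGUAAGCGCGGUUUAUUCGGACCCGGACCCAUAAGGGGGUGCAUUCUACGAUGGAGGUCCAUAAAGA-3′

The mRNA has the sequence of the coding strand (reverse complement of the template) with T→U. Reverse complement of TCTTTATGGACCTCCATCGTAGAATGCACCCCCTTATGGGTCCGGGTCCGAATAAACCGCGCTTACTTGATTGGGTTTGCCCCA is TGGGGCAAACCCAATCAAGTAAGCGCGGTTTATTCGGACCCGGACCCATAAGGGGGTGCATTCTACGATGGAGGTCCATAAAGA; then T→U.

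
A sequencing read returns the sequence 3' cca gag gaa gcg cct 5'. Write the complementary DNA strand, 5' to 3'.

The strand is given 3'→5', so its complement runs 5'→3' in the same left-to-right order: pair each base A↔T, G↔C.

5'-GGTCTCCTTCGCGGA-3'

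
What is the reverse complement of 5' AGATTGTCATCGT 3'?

Reading the sequence 3'→5' and pairing each base (A↔T, G↔C) gives the reverse complement directly.

5'-ACGATGACAATCT-3'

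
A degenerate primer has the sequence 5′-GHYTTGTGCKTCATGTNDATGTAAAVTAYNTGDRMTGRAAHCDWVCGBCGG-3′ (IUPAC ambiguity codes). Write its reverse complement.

5'-CCGVCGBWHGDTTYCAKYHCANRTABTTTACATHNACATGAMGCACAARDC-3'

Standard pairs A↔T, G↔C; ambiguity codes pair R↔Y, M↔K, W↔W, B↔V, D↔H, N↔N. Complement (CDRAACACGMAGTACANHTACATTTBATRNACHYKACYTTDGHWBGCVGCC), then reverse for 5'→3'.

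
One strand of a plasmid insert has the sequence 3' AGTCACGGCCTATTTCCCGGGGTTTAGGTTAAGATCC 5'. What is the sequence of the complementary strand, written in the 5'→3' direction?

5′-TCAGTGCCGGATAAAGGGCCCCAAATCCAATTCTAGG-3′

The strand is given 3'→5', so its complement runs 5'→3' in the same left-to-right order: pair each base A↔T, G↔C.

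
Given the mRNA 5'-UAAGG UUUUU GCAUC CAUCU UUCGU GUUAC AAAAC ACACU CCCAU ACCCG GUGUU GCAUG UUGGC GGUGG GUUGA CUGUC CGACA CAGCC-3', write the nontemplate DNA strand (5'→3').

The coding DNA strand has the same 5'→3' sequence as the mRNA with U replaced by T.

5′-TAAGGTTTTTGCATCCATCTTTCGTGTTACAAAACACACTCCCATACCCGGTGTTGCATGTTGGCGGTGGGTTGACTGTCCGACACAGCC-3′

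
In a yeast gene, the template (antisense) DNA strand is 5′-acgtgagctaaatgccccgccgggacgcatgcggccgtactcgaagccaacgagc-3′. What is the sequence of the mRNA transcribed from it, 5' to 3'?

RNA polymerase reads the template 3'→5' and synthesizes mRNA 5'→3' by base-pairing (A→U, T→A, G↔C). The complement of the template is TGCACTCGATTTACGGGGCGGCCCTGCGTACGCCGGCATGAGCTTCGGTTGCTCG; antiparallel, so 5'→3' the coding strand is GCTCGTTGGCTTCGAGTACGGCCGCATGCGTCCCGGCGGGGCATTTAGCTCACGT. Replace T with U for the mRNA.

5'-GCUCGUUGGCUUCGAGUACGGCCGCAUGCGUCCCGGCGGGGCAUUUAGCUCACGU-3'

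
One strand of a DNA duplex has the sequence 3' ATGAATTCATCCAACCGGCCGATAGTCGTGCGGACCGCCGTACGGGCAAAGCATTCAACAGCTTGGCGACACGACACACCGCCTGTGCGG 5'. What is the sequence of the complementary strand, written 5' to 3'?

5'-TACTTAAGTAGGTTGGCCGGCTATCAGCACGCCTGGCGGCATGCCCGTTTCGTAAGTTGTCGAACCGCTGTGCTGTGTGGCGGACACGCC-3'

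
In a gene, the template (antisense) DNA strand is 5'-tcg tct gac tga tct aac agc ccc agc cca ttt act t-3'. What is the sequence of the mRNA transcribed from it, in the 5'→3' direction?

5′-AAGUAAAUGGGCUGGGGCUGUUAGAUCAGUCAGACGA-3′

The mRNA has the sequence of the coding strand (reverse complement of the template) with T→U. Reverse complement of TCGTCTGACTGATCTAACAGCCCCAGCCCATTTACTT is AAGTAAATGGGCTGGGGCTGTTAGATCAGTCAGACGA; then T→U.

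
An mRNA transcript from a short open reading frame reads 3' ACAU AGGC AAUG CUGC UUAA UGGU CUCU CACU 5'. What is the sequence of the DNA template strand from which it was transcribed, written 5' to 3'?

Written 5'→3' the mRNA is UCACUCUCUGGUAAUUCGUCGUAACGGAUACA, so the coding DNA strand is TCACTCTCTGGTAATTCGTCGTAACGGATACA. The template is its reverse complement.

5'-TGTATCCGTTACGACGAATTACCAGAGAGTGA-3'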